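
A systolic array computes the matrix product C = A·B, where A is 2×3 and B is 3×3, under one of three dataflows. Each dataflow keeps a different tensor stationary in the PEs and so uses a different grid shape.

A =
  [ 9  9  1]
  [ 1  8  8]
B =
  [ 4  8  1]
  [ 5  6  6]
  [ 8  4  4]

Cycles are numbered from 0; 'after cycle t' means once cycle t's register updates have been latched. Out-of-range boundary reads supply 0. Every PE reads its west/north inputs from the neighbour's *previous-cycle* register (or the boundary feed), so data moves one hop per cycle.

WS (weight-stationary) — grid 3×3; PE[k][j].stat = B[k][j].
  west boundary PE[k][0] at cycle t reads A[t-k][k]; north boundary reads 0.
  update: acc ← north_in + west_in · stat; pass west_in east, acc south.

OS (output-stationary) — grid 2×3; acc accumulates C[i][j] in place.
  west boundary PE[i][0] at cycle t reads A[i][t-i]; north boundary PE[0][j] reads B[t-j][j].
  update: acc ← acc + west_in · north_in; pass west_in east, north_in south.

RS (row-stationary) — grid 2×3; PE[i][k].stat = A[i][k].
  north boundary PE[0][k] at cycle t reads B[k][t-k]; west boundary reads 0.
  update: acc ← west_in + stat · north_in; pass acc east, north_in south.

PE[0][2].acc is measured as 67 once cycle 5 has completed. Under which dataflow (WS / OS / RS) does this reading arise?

WS (3×3 grid), PE[0][2]:
  c0 r0c2: 0 / 0 / 0
  c1 r0c2: 0 / 0 / 0
  c2 r0c2: 9 / 9 / 9
  c3 r0c2: 1 / 1 / 1
  c4 r0c2: 0 / 0 / 0
  c5 r0c2: 0 / 0 / 0
OS (2×3 grid), PE[0][2]:
  c0 r0c2: 0 / 0 / 0
  c1 r0c2: 0 / 0 / 0
  c2 r0c2: 9 / 9 / 1
  c3 r0c2: 63 / 9 / 6
  c4 r0c2: 67 / 1 / 4
  c5 r0c2: 67 / 0 / 0
RS (2×3 grid), PE[0][2]:
  c0 r0c2: 0 / 0 / 0
  c1 r0c2: 0 / 0 / 0
  c2 r0c2: 89 / 89 / 8
  c3 r0c2: 130 / 130 / 4
  c4 r0c2: 67 / 67 / 4
  c5 r0c2: 0 / 0 / 0

dataflow = OS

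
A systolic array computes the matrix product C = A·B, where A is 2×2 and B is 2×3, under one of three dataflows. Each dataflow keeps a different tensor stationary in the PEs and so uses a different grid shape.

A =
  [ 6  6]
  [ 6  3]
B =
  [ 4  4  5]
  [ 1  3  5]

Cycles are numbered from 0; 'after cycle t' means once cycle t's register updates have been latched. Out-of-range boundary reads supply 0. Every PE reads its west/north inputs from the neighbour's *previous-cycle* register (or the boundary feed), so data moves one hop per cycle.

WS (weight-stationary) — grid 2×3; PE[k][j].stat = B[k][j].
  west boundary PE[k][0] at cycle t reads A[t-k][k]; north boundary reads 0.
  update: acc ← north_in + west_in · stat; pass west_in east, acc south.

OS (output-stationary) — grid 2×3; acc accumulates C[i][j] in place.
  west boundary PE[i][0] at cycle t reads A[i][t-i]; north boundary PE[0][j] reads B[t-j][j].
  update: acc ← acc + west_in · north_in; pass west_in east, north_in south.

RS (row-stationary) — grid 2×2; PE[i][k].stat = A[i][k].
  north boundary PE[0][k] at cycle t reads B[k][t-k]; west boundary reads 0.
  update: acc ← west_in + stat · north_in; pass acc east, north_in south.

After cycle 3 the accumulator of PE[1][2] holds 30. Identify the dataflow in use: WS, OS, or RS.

dataflow = OS

WS (2×3 grid), PE[1][2]:
  after 0 — PE[1][2] acc=0, pass-E 0, pass-S 0
  after 1 — PE[1][2] acc=0, pass-E 0, pass-S 0
  after 2 — PE[1][2] acc=0, pass-E 0, pass-S 0
  after 3 — PE[1][2] acc=60, pass-E 6, pass-S 60
OS (2×3 grid), PE[1][2]:
  after 0 — PE[1][2] acc=0, pass-E 0, pass-S 0
  after 1 — PE[1][2] acc=0, pass-E 0, pass-S 0
  after 2 — PE[1][2] acc=0, pass-E 0, pass-S 0
  after 3 — PE[1][2] acc=30, pass-E 6, pass-S 5
— RS: 2×2 array has no PE[1][2].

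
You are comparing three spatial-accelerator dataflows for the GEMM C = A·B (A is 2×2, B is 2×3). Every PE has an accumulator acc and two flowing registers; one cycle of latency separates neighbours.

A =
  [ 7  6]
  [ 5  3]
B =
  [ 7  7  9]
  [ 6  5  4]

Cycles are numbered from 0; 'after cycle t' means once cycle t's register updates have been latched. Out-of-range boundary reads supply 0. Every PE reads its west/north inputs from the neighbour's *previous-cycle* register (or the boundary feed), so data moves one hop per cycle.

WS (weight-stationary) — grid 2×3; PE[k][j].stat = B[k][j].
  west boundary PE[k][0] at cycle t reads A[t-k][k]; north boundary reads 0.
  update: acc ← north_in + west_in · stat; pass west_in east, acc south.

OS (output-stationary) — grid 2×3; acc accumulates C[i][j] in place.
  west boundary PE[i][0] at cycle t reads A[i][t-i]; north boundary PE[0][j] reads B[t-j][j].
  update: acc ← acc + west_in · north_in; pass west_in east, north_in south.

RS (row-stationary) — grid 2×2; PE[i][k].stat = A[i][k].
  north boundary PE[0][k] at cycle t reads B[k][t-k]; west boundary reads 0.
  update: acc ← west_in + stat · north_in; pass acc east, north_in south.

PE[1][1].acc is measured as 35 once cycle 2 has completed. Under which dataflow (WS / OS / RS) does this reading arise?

dataflow = OS

— WS: 2×3; PE[1][1] trace:
  step 0 · PE1,1: acc=0; fwd→0 fwd↓0
  step 1 · PE1,1: acc=0; fwd→0 fwd↓0
  step 2 · PE1,1: acc=79; fwd→6 fwd↓79
— OS: 2×3; PE[1][1] trace:
  step 0 · PE1,1: acc=0; fwd→0 fwd↓0
  step 1 · PE1,1: acc=0; fwd→0 fwd↓0
  step 2 · PE1,1: acc=35; fwd→5 fwd↓7
— RS: 2×2; PE[1][1] trace:
  step 0 · PE1,1: acc=0; fwd→0 fwd↓0
  step 1 · PE1,1: acc=0; fwd→0 fwd↓0
  step 2 · PE1,1: acc=53; fwd→53 fwd↓6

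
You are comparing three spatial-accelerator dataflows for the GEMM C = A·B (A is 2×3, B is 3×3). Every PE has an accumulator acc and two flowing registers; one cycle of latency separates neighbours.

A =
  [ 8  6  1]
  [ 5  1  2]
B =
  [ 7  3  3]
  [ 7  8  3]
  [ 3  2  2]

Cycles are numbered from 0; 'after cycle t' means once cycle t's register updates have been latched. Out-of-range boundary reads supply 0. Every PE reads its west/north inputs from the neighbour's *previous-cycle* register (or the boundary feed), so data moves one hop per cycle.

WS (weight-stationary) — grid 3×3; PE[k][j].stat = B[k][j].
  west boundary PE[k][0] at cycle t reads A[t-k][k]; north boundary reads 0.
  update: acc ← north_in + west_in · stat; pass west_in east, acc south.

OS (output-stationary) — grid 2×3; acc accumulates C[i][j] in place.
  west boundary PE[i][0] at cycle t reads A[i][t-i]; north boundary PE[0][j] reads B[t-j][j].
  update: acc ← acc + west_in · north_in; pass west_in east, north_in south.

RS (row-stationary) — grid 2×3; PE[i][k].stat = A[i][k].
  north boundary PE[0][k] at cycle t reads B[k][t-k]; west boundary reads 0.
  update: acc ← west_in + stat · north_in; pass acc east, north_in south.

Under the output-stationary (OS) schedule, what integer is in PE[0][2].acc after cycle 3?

PE[0][2].acc = 42

OS 2×3: PE[0][2] cycle-by-cycle (with neighbour feeds):
  [0] (0,1) acc=0 (h:0 v:0)
  [0] (0,2) acc=0 (h:0 v:0)
  [1] (0,1) acc=24 (h:8 v:3)
  [1] (0,2) acc=0 (h:0 v:0)
  [2] (0,1) acc=72 (h:6 v:8)
  [2] (0,2) acc=24 (h:8 v:3)
  [3] (0,1) acc=74 (h:1 v:2)
  [3] (0,2) acc=42 (h:6 v:3)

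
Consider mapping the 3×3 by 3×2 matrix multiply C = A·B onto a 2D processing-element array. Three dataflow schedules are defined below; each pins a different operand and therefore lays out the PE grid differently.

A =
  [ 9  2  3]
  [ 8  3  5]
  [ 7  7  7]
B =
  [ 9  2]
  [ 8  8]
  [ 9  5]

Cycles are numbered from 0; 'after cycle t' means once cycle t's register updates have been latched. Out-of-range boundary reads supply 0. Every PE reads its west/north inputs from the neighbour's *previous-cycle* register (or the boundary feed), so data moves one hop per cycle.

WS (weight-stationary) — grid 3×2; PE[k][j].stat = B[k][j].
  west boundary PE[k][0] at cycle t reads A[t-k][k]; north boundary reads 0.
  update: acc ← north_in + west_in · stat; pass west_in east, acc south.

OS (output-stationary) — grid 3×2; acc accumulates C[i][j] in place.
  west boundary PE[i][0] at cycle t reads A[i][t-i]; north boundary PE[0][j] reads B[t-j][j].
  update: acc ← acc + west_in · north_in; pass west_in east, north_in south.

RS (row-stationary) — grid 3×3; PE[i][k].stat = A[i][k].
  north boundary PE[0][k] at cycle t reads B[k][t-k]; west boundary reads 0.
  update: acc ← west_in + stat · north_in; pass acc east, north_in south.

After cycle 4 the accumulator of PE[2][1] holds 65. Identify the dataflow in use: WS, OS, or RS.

dataflow = WS

— WS: 3×2; PE[2][1] trace:
  [0] (2,1) acc=0 (h:0 v:0)
  [1] (2,1) acc=0 (h:0 v:0)
  [2] (2,1) acc=0 (h:0 v:0)
  [3] (2,1) acc=49 (h:3 v:49)
  [4] (2,1) acc=65 (h:5 v:65)
— OS: 3×2; PE[2][1] trace:
  [0] (2,1) acc=0 (h:0 v:0)
  [1] (2,1) acc=0 (h:0 v:0)
  [2] (2,1) acc=0 (h:0 v:0)
  [3] (2,1) acc=14 (h:7 v:2)
  [4] (2,1) acc=70 (h:7 v:8)
— RS: 3×3; PE[2][1] trace:
  [0] (2,1) acc=0 (h:0 v:0)
  [1] (2,1) acc=0 (h:0 v:0)
  [2] (2,1) acc=0 (h:0 v:0)
  [3] (2,1) acc=119 (h:119 v:8)
  [4] (2,1) acc=70 (h:70 v:8)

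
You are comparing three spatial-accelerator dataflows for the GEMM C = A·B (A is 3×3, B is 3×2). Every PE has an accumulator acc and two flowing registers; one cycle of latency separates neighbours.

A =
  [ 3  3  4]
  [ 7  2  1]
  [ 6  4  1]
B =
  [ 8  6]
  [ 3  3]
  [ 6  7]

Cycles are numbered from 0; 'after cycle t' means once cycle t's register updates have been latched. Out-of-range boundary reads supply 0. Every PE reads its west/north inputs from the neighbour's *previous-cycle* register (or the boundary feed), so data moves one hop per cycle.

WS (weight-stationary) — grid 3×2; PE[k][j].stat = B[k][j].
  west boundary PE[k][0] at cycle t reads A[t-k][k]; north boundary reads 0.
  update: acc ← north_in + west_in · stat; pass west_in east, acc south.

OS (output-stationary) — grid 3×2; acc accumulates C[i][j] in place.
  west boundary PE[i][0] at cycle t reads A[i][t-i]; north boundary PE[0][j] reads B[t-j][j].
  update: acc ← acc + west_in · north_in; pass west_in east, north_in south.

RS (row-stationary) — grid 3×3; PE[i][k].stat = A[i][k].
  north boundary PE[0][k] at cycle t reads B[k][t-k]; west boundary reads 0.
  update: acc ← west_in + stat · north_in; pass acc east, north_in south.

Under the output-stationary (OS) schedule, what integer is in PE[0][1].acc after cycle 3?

OS (3×2). Following PE[0][1] plus its west/north inputs:
  [0] (0,0) acc=24 (h:3 v:8)
  [0] (0,1) acc=0 (h:0 v:0)
  [1] (0,0) acc=33 (h:3 v:3)
  [1] (0,1) acc=18 (h:3 v:6)
  [2] (0,0) acc=57 (h:4 v:6)
  [2] (0,1) acc=27 (h:3 v:3)
  [3] (0,0) acc=57 (h:0 v:0)
  [3] (0,1) acc=55 (h:4 v:7)

PE[0][1].acc = 55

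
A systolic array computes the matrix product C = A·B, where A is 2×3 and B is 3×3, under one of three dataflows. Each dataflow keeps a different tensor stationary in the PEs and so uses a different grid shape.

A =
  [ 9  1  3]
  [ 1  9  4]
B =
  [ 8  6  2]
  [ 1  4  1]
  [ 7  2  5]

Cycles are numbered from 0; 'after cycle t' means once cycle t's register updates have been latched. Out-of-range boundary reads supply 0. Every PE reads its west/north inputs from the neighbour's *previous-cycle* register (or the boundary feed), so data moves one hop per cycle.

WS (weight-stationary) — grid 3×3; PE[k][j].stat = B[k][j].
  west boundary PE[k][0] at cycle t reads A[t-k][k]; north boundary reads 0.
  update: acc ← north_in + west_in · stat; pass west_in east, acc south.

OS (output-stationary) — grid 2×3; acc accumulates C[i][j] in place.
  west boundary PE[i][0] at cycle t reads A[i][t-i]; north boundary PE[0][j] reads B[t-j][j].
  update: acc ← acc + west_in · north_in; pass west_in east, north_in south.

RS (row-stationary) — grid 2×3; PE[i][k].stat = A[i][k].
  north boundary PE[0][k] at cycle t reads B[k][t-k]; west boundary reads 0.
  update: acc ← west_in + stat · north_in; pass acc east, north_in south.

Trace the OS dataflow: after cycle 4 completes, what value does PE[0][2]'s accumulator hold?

PE[0][2].acc = 34

Tracing OS — 2×3 array, target PE[0][2]:
  after 0 — PE[0][1] acc=0, pass-E 0, pass-S 0
  after 0 — PE[0][2] acc=0, pass-E 0, pass-S 0
  after 1 — PE[0][1] acc=54, pass-E 9, pass-S 6
  after 1 — PE[0][2] acc=0, pass-E 0, pass-S 0
  after 2 — PE[0][1] acc=58, pass-E 1, pass-S 4
  after 2 — PE[0][2] acc=18, pass-E 9, pass-S 2
  after 3 — PE[0][1] acc=64, pass-E 3, pass-S 2
  after 3 — PE[0][2] acc=19, pass-E 1, pass-S 1
  after 4 — PE[0][1] acc=64, pass-E 0, pass-S 0
  after 4 — PE[0][2] acc=34, pass-E 3, pass-S 5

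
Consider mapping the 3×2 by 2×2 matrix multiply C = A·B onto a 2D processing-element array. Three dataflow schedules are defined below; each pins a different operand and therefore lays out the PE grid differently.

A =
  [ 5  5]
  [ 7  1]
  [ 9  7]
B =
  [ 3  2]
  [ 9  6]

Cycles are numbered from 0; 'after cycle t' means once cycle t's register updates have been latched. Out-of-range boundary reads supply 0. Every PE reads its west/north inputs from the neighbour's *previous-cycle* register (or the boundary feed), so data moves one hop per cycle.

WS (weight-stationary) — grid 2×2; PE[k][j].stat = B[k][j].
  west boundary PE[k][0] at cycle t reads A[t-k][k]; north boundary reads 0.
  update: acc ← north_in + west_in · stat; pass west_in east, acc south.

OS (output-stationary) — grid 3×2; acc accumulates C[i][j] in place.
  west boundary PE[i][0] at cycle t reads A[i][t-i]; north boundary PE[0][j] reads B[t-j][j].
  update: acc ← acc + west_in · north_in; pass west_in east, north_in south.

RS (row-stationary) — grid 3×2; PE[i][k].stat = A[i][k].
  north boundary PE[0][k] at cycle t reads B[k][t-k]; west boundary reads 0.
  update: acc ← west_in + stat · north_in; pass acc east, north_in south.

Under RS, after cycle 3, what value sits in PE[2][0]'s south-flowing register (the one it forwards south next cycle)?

RS (3×2). Following PE[2][0] plus its west/north inputs:
  @0  [1,0]  acc 0  |  →0  ↓0
  @0  [2,0]  acc 0  |  →0  ↓0
  @1  [1,0]  acc 21  |  →21  ↓3
  @1  [2,0]  acc 0  |  →0  ↓0
  @2  [1,0]  acc 14  |  →14  ↓2
  @2  [2,0]  acc 27  |  →27  ↓3
  @3  [1,0]  acc 0  |  →0  ↓0
  @3  [2,0]  acc 18  |  →18  ↓2

register = 2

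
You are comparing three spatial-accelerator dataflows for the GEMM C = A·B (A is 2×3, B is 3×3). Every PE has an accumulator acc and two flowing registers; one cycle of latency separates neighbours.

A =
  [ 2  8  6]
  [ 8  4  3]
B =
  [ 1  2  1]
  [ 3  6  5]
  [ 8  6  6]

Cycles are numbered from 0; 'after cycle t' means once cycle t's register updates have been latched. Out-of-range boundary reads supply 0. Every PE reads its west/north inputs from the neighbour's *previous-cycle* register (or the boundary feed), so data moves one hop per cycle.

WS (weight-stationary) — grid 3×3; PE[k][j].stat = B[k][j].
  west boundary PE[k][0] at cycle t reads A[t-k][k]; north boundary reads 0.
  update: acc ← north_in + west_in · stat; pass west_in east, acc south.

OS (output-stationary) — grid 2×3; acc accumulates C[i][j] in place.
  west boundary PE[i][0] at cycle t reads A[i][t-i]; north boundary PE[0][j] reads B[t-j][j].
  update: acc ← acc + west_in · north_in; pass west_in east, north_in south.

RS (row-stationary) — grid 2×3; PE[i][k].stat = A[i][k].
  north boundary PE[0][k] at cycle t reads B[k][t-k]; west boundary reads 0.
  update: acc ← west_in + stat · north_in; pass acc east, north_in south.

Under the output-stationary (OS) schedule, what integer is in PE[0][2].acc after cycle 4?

PE[0][2].acc = 78

OS on a 2×3 grid — tracing PE[0][2] and its feeders:
  after 0 — PE[0][1] acc=0, pass-E 0, pass-S 0
  after 0 — PE[0][2] acc=0, pass-E 0, pass-S 0
  after 1 — PE[0][1] acc=4, pass-E 2, pass-S 2
  after 1 — PE[0][2] acc=0, pass-E 0, pass-S 0
  after 2 — PE[0][1] acc=52, pass-E 8, pass-S 6
  after 2 — PE[0][2] acc=2, pass-E 2, pass-S 1
  after 3 — PE[0][1] acc=88, pass-E 6, pass-S 6
  after 3 — PE[0][2] acc=42, pass-E 8, pass-S 5
  after 4 — PE[0][1] acc=88, pass-E 0, pass-S 0
  after 4 — PE[0][2] acc=78, pass-E 6, pass-S 6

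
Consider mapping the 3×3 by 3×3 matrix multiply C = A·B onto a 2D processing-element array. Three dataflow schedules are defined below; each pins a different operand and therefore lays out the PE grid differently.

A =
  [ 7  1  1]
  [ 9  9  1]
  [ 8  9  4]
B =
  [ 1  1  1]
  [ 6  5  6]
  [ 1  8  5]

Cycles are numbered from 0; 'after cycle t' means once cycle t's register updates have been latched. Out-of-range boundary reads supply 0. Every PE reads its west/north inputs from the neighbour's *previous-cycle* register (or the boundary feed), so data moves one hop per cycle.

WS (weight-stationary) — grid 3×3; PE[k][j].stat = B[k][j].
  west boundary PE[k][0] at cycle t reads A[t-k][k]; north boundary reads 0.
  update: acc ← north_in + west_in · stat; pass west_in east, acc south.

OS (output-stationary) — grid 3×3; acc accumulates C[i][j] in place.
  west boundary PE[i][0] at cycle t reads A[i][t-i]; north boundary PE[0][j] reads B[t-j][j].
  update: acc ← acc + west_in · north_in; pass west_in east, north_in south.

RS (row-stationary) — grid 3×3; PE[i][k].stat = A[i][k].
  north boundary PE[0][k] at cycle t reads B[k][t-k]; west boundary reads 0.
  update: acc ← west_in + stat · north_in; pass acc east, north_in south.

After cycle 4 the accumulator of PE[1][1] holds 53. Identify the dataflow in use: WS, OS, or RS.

WS [3×3] PE[1][1] across cycles:
  @0  [1,1]  acc 0  |  →0  ↓0
  @1  [1,1]  acc 0  |  →0  ↓0
  @2  [1,1]  acc 12  |  →1  ↓12
  @3  [1,1]  acc 54  |  →9  ↓54
  @4  [1,1]  acc 53  |  →9  ↓53
OS [3×3] PE[1][1] across cycles:
  @0  [1,1]  acc 0  |  →0  ↓0
  @1  [1,1]  acc 0  |  →0  ↓0
  @2  [1,1]  acc 9  |  →9  ↓1
  @3  [1,1]  acc 54  |  →9  ↓5
  @4  [1,1]  acc 62  |  →1  ↓8
RS [3×3] PE[1][1] across cycles:
  @0  [1,1]  acc 0  |  →0  ↓0
  @1  [1,1]  acc 0  |  →0  ↓0
  @2  [1,1]  acc 63  |  →63  ↓6
  @3  [1,1]  acc 54  |  →54  ↓5
  @4  [1,1]  acc 63  |  →63  ↓6

dataflow = WS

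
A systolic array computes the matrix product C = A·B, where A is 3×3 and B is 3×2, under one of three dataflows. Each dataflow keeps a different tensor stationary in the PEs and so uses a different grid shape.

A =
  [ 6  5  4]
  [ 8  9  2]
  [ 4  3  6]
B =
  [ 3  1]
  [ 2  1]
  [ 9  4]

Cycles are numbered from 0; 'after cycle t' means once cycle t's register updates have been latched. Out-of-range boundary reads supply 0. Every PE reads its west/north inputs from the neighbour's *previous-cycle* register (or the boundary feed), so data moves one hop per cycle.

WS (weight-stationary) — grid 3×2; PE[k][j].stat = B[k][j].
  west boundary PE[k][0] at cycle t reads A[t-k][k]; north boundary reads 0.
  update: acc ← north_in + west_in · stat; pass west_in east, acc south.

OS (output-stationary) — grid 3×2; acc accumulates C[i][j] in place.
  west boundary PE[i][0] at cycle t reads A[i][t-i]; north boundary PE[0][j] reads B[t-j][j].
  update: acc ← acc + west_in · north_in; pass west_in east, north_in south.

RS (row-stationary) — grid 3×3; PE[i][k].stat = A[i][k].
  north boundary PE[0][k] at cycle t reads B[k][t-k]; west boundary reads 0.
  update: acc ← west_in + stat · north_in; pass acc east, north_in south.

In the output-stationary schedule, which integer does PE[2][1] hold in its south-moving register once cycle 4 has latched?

OS (3×2). Following PE[2][1] plus its west/north inputs:
  after 0 — PE[1][1] acc=0, pass-E 0, pass-S 0
  after 0 — PE[2][0] acc=0, pass-E 0, pass-S 0
  after 0 — PE[2][1] acc=0, pass-E 0, pass-S 0
  after 1 — PE[1][1] acc=0, pass-E 0, pass-S 0
  after 1 — PE[2][0] acc=0, pass-E 0, pass-S 0
  after 1 — PE[2][1] acc=0, pass-E 0, pass-S 0
  after 2 — PE[1][1] acc=8, pass-E 8, pass-S 1
  after 2 — PE[2][0] acc=12, pass-E 4, pass-S 3
  after 2 — PE[2][1] acc=0, pass-E 0, pass-S 0
  after 3 — PE[1][1] acc=17, pass-E 9, pass-S 1
  after 3 — PE[2][0] acc=18, pass-E 3, pass-S 2
  after 3 — PE[2][1] acc=4, pass-E 4, pass-S 1
  after 4 — PE[1][1] acc=25, pass-E 2, pass-S 4
  after 4 — PE[2][0] acc=72, pass-E 6, pass-S 9
  after 4 — PE[2][1] acc=7, pass-E 3, pass-S 1

register = 1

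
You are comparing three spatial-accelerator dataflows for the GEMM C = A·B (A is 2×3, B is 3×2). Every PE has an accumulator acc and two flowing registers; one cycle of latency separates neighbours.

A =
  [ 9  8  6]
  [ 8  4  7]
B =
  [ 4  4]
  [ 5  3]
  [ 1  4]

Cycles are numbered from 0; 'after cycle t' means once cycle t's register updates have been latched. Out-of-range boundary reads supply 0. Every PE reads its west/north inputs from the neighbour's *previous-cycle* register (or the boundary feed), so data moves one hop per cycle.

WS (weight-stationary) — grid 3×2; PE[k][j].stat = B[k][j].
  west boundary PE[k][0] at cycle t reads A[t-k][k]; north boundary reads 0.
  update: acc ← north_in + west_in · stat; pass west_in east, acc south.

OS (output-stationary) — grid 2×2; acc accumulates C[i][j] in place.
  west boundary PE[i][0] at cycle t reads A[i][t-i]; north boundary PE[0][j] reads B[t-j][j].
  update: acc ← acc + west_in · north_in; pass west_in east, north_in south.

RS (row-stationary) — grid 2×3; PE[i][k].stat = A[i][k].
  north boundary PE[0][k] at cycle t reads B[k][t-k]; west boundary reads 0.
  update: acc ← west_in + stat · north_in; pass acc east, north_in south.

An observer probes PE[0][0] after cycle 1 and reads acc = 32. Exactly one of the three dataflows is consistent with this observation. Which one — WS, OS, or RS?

dataflow = WS

— WS: 3×2; PE[0][0] trace:
  0: (0,0).acc=36  regs=<9,36>
  1: (0,0).acc=32  regs=<8,32>
— OS: 2×2; PE[0][0] trace:
  0: (0,0).acc=36  regs=<9,4>
  1: (0,0).acc=76  regs=<8,5>
— RS: 2×3; PE[0][0] trace:
  0: (0,0).acc=36  regs=<36,4>
  1: (0,0).acc=36  regs=<36,4>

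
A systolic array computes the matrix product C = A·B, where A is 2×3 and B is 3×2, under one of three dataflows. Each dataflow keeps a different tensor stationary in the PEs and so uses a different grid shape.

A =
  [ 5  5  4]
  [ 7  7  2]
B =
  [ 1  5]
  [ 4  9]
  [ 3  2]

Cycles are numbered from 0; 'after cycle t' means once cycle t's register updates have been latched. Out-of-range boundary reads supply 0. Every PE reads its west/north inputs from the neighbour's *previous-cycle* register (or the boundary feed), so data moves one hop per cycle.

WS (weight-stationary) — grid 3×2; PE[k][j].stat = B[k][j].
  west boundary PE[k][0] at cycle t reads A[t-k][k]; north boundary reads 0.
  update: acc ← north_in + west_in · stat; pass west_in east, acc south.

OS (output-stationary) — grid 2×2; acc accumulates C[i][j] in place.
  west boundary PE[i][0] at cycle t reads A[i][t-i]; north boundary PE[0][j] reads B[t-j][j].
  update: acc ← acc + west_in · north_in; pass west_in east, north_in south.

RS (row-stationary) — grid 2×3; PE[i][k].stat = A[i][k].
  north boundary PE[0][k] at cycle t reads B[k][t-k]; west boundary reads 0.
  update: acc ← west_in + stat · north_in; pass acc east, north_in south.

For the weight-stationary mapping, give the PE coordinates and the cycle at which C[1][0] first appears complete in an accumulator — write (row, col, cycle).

(row, col, cycle) = (2, 0, 3)

WS — PE[2][0] is where C[1][0] collects:
  t=0 PE[2][0]: acc=0 h=0 v=0
  t=1 PE[2][0]: acc=0 h=0 v=0
  t=2 PE[2][0]: acc=37 h=4 v=37
  t=3 PE[2][0]: acc=41 h=2 v=41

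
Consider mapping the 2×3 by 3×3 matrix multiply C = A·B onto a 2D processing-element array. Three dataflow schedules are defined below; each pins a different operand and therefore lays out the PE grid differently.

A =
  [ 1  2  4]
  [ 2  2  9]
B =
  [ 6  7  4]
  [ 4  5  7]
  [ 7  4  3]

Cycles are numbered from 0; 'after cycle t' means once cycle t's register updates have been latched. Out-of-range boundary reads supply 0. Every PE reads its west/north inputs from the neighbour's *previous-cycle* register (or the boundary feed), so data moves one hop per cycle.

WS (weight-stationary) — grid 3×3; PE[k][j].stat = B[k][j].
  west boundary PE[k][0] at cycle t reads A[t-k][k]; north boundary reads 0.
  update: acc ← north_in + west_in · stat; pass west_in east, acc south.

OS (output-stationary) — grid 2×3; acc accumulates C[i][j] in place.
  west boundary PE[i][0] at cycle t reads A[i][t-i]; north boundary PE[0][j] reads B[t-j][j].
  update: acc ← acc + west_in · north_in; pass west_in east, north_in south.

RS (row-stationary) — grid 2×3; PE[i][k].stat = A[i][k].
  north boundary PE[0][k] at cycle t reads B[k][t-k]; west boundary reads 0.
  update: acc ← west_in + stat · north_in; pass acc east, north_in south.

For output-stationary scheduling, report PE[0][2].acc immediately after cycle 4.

PE[0][2].acc = 30

OS on a 2×3 grid — tracing PE[0][2] and its feeders:
  step 0 · PE0,1: acc=0; fwd→0 fwd↓0
  step 0 · PE0,2: acc=0; fwd→0 fwd↓0
  step 1 · PE0,1: acc=7; fwd→1 fwd↓7
  step 1 · PE0,2: acc=0; fwd→0 fwd↓0
  step 2 · PE0,1: acc=17; fwd→2 fwd↓5
  step 2 · PE0,2: acc=4; fwd→1 fwd↓4
  step 3 · PE0,1: acc=33; fwd→4 fwd↓4
  step 3 · PE0,2: acc=18; fwd→2 fwd↓7
  step 4 · PE0,1: acc=33; fwd→0 fwd↓0
  step 4 · PE0,2: acc=30; fwd→4 fwd↓3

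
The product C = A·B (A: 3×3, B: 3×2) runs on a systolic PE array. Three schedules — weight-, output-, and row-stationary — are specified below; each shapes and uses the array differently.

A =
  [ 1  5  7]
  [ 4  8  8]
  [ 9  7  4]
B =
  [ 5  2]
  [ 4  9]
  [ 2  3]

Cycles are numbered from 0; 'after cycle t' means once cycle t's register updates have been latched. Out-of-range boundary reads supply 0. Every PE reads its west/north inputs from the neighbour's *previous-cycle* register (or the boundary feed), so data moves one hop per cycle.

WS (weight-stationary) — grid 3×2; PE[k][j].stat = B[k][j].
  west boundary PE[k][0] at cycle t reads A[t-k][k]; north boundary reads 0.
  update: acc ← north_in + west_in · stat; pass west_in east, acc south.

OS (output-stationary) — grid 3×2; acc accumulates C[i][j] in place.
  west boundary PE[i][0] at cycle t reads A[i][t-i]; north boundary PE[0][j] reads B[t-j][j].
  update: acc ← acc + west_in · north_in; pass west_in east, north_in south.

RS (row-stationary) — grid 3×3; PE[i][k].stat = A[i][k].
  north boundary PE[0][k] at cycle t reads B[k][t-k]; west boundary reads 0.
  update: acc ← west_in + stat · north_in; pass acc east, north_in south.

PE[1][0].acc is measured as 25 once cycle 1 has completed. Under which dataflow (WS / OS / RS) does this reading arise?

Under WS (3×2), PE[1][0]:
  after 0 — PE[1][0] acc=0, pass-E 0, pass-S 0
  after 1 — PE[1][0] acc=25, pass-E 5, pass-S 25
Under OS (3×2), PE[1][0]:
  after 0 — PE[1][0] acc=0, pass-E 0, pass-S 0
  after 1 — PE[1][0] acc=20, pass-E 4, pass-S 5
Under RS (3×3), PE[1][0]:
  after 0 — PE[1][0] acc=0, pass-E 0, pass-S 0
  after 1 — PE[1][0] acc=20, pass-E 20, pass-S 5

dataflow = WS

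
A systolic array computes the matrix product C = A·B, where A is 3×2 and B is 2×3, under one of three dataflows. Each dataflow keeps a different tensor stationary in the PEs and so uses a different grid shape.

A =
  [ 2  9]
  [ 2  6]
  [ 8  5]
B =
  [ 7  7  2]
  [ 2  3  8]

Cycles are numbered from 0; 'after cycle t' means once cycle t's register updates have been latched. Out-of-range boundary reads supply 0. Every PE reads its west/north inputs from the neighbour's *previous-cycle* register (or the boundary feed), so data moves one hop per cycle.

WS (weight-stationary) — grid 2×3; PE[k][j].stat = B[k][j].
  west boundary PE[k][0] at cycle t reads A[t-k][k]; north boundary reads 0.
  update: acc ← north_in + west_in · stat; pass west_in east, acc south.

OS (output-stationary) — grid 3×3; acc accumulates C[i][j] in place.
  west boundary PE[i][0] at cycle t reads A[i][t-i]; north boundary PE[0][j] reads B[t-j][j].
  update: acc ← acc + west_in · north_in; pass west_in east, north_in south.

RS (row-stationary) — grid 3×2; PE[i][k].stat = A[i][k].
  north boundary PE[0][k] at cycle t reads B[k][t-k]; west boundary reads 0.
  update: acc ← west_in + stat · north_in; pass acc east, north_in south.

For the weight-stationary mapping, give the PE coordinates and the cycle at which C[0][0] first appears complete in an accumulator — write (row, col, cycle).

(row, col, cycle) = (1, 0, 1)

WS: C[0][0] accumulates in PE[1][0]:
  after 0 — PE[1][0] acc=0, pass-E 0, pass-S 0
  after 1 — PE[1][0] acc=32, pass-E 9, pass-S 32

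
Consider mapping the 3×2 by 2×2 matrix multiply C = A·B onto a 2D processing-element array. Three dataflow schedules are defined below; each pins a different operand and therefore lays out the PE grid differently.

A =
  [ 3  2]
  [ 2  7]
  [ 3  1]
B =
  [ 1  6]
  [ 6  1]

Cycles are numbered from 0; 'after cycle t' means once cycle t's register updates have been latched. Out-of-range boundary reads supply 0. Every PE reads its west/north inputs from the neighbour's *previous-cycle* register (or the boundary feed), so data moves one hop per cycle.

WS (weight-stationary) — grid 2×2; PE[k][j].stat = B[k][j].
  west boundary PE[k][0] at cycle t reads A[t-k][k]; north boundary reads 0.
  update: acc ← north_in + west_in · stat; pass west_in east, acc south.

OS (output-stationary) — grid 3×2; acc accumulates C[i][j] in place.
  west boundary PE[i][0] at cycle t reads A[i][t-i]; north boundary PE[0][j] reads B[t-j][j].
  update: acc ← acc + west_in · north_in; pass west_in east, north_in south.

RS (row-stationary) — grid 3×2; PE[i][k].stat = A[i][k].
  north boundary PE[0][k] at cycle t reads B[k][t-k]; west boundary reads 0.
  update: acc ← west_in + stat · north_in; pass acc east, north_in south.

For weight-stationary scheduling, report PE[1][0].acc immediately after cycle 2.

Tracing WS — 2×2 array, target PE[1][0]:
  t=0 PE[0][0]: acc=3 h=3 v=3
  t=0 PE[1][0]: acc=0 h=0 v=0
  t=1 PE[0][0]: acc=2 h=2 v=2
  t=1 PE[1][0]: acc=15 h=2 v=15
  t=2 PE[0][0]: acc=3 h=3 v=3
  t=2 PE[1][0]: acc=44 h=7 v=44

PE[1][0].acc = 44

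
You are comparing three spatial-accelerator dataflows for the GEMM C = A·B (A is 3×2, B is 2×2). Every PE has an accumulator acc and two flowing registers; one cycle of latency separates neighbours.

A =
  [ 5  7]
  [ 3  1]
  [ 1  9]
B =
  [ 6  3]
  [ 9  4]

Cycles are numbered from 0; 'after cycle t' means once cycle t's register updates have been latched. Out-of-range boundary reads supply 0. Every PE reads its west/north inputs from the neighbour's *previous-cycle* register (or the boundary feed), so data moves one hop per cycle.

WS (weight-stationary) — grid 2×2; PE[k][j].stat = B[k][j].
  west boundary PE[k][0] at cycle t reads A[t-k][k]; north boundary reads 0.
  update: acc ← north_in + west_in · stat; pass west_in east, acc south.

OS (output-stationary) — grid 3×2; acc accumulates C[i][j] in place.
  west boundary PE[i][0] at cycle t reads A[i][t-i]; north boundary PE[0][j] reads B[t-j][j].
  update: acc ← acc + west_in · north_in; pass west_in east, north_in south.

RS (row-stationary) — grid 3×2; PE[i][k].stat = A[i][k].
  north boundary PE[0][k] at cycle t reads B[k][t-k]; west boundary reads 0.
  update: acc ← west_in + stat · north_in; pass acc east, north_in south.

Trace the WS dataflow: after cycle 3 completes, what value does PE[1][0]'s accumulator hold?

PE[1][0].acc = 87

Tracing WS — 2×2 array, target PE[1][0]:
  after 0 — PE[0][0] acc=30, pass-E 5, pass-S 30
  after 0 — PE[1][0] acc=0, pass-E 0, pass-S 0
  after 1 — PE[0][0] acc=18, pass-E 3, pass-S 18
  after 1 — PE[1][0] acc=93, pass-E 7, pass-S 93
  after 2 — PE[0][0] acc=6, pass-E 1, pass-S 6
  after 2 — PE[1][0] acc=27, pass-E 1, pass-S 27
  after 3 — PE[0][0] acc=0, pass-E 0, pass-S 0
  after 3 — PE[1][0] acc=87, pass-E 9, pass-S 87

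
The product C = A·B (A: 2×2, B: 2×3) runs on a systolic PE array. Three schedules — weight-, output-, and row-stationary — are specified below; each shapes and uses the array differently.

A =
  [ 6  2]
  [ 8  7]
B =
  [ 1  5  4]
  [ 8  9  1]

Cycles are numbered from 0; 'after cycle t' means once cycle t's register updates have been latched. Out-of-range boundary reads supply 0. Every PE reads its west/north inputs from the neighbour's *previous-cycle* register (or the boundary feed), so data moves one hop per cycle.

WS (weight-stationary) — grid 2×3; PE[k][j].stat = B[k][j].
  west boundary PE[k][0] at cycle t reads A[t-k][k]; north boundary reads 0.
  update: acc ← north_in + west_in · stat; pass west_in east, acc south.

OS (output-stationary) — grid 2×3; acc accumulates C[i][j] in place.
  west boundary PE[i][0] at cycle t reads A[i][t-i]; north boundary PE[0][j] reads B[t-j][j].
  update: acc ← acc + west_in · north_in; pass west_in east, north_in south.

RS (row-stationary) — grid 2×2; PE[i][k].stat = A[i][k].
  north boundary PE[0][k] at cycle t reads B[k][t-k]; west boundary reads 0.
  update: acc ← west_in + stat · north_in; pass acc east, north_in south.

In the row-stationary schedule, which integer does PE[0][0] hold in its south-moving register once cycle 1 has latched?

RS on a 2×2 grid — tracing PE[0][0] and its feeders:
  step 0 · PE0,0: acc=6; fwd→6 fwd↓1
  step 1 · PE0,0: acc=30; fwd→30 fwd↓5

register = 5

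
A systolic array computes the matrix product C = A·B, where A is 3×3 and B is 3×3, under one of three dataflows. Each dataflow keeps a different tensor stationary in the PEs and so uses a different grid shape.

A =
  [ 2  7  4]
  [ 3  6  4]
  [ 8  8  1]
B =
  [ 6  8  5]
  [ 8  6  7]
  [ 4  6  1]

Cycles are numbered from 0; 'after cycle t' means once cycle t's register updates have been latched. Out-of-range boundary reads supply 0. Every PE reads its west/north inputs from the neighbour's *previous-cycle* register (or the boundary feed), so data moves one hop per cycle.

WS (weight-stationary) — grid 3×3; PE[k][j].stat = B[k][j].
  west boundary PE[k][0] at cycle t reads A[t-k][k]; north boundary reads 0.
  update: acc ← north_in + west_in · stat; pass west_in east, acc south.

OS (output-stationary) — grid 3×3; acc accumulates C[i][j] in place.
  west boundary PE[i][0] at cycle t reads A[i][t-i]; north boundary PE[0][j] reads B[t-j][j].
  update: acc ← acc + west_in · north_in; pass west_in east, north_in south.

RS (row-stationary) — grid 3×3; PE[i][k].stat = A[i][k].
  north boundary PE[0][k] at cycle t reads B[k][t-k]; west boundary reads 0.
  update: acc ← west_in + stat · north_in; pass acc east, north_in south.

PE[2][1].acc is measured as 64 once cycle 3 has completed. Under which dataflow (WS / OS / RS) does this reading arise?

WS (3×3 grid), PE[2][1]:
  step 0 · PE2,1: acc=0; fwd→0 fwd↓0
  step 1 · PE2,1: acc=0; fwd→0 fwd↓0
  step 2 · PE2,1: acc=0; fwd→0 fwd↓0
  step 3 · PE2,1: acc=82; fwd→4 fwd↓82
OS (3×3 grid), PE[2][1]:
  step 0 · PE2,1: acc=0; fwd→0 fwd↓0
  step 1 · PE2,1: acc=0; fwd→0 fwd↓0
  step 2 · PE2,1: acc=0; fwd→0 fwd↓0
  step 3 · PE2,1: acc=64; fwd→8 fwd↓8
RS (3×3 grid), PE[2][1]:
  step 0 · PE2,1: acc=0; fwd→0 fwd↓0
  step 1 · PE2,1: acc=0; fwd→0 fwd↓0
  step 2 · PE2,1: acc=0; fwd→0 fwd↓0
  step 3 · PE2,1: acc=112; fwd→112 fwd↓8

dataflow = OS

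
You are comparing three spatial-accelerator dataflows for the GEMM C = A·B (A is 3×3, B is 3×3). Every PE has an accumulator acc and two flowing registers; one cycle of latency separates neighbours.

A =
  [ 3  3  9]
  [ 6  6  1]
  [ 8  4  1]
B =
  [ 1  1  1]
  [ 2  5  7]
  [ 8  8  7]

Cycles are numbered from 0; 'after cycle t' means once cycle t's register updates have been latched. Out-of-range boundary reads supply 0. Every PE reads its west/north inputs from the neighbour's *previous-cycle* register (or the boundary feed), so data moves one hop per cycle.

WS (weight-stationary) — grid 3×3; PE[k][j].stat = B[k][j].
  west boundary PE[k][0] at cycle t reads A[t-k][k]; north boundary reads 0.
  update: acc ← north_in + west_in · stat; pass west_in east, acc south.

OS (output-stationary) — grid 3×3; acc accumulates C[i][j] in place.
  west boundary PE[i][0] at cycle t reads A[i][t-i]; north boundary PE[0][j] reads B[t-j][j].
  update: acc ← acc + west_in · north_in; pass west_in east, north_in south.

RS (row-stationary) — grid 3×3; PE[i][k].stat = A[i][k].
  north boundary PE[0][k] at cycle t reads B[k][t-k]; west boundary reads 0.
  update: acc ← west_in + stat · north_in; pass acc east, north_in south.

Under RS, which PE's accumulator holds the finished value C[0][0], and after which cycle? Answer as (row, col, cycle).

(row, col, cycle) = (0, 2, 2)

Under RS, C[0][0] lands at PE[0][2]:
  t=0 PE[0][2]: acc=0 h=0 v=0
  t=1 PE[0][2]: acc=0 h=0 v=0
  t=2 PE[0][2]: acc=81 h=81 v=8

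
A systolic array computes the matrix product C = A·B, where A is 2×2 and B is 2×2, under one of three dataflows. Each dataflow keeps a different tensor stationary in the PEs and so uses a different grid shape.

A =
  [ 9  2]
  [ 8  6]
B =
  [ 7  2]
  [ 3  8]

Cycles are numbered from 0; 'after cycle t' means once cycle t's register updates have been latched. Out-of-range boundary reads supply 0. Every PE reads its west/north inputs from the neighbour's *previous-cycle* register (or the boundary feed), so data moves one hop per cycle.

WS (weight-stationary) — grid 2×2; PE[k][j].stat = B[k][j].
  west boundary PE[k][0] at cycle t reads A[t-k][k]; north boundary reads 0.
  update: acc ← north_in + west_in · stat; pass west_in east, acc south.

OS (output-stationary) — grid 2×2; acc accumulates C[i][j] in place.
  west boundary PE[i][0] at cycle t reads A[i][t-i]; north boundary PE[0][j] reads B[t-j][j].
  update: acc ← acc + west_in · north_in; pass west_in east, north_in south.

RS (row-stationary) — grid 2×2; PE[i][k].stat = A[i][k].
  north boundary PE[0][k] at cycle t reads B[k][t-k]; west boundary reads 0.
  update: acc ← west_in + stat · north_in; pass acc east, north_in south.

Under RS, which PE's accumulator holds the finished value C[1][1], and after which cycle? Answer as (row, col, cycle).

(row, col, cycle) = (1, 1, 3)

RS — PE[1][1] is where C[1][1] collects:
  [0] (1,1) acc=0 (h:0 v:0)
  [1] (1,1) acc=0 (h:0 v:0)
  [2] (1,1) acc=74 (h:74 v:3)
  [3] (1,1) acc=64 (h:64 v:8)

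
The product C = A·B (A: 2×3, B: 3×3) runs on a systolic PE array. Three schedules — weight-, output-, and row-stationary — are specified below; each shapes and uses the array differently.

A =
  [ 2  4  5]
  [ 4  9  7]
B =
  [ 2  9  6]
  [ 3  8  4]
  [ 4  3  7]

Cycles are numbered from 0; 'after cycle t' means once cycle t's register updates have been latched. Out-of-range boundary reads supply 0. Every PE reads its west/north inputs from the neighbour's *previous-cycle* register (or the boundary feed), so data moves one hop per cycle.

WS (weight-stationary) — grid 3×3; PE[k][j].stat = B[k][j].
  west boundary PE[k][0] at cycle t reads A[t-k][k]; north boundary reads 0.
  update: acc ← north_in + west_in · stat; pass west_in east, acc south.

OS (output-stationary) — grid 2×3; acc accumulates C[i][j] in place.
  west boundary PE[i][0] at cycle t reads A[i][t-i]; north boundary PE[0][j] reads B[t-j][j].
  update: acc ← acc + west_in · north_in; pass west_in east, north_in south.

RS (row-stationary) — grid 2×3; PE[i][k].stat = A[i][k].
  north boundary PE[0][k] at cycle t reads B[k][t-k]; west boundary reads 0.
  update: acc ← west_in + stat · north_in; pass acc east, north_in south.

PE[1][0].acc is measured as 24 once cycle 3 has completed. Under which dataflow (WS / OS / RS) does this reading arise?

WS [3×3] PE[1][0] across cycles:
  c0 r1c0: 0 / 0 / 0
  c1 r1c0: 16 / 4 / 16
  c2 r1c0: 35 / 9 / 35
  c3 r1c0: 0 / 0 / 0
OS [2×3] PE[1][0] across cycles:
  c0 r1c0: 0 / 0 / 0
  c1 r1c0: 8 / 4 / 2
  c2 r1c0: 35 / 9 / 3
  c3 r1c0: 63 / 7 / 4
RS [2×3] PE[1][0] across cycles:
  c0 r1c0: 0 / 0 / 0
  c1 r1c0: 8 / 8 / 2
  c2 r1c0: 36 / 36 / 9
  c3 r1c0: 24 / 24 / 6

dataflow = RS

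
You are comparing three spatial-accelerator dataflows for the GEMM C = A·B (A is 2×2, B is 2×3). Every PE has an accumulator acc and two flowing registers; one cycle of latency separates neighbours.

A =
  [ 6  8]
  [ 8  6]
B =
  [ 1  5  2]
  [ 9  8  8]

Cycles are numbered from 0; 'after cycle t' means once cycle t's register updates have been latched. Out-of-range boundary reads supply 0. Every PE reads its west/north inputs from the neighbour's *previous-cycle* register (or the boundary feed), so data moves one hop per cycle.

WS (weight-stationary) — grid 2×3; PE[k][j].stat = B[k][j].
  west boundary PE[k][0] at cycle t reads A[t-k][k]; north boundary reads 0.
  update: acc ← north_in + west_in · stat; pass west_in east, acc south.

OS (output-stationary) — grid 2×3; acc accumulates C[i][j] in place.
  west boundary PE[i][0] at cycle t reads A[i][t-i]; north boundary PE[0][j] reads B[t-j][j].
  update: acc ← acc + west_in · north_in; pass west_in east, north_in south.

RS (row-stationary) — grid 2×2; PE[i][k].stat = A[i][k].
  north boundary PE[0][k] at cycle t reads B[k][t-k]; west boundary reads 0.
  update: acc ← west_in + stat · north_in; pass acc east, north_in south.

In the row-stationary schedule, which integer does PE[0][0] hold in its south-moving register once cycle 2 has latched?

register = 2

Tracing RS — 2×2 array, target PE[0][0]:
  t=0 PE[0][0]: acc=6 h=6 v=1
  t=1 PE[0][0]: acc=30 h=30 v=5
  t=2 PE[0][0]: acc=12 h=12 v=2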